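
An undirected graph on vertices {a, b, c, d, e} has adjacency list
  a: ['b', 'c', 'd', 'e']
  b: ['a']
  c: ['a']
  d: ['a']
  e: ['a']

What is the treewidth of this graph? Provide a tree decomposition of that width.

Every bag has size at most 2, so the width is 2 − 1 = 1 and tw(G) ≤ 1. Any graph with an edge has treewidth ≥ 1, and G has the edge a–c. Therefore the treewidth is 1.

Treewidth 1.
One such decomposition:
Bags: B1 = {a, c}  B2 = {a, e}  B3 = {a, d}  B4 = {a, b}
Tree: B1–B2, B2–B3, B2–B4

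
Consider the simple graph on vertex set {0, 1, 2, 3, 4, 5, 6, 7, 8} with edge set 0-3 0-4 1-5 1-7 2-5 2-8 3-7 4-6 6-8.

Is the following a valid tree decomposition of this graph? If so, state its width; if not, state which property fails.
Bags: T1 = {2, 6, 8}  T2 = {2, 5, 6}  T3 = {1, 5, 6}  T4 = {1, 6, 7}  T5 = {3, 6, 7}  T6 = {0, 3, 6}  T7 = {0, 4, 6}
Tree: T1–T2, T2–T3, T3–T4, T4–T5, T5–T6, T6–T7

Every vertex of G appears in some bag (union = {0, 1, 2, 3, 4, 5, 6, 7, 8}); every edge is covered by a bag; and for each vertex v the set of bags containing v is connected in the bag tree. The decomposition is therefore valid. The largest bag has 3 vertices, so the width is 2.

Yes; width 2.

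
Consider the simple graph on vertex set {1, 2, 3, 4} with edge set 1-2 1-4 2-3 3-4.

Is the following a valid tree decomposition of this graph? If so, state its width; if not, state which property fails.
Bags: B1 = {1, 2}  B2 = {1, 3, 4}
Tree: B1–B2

No — edge (3,2) lies in no bag.

A tree decomposition must satisfy three properties: every vertex lies in some bag; for every edge, both endpoints lie together in some bag; and for every vertex, the bags containing it form a connected subtree. Here edge (3,2) lies in no bag, so the decomposition is invalid.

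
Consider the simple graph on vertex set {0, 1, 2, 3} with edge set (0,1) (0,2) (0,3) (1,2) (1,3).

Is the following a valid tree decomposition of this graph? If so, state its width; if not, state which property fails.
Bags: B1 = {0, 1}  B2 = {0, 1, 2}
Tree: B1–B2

A tree decomposition must satisfy three properties: every vertex lies in some bag; for every edge, both endpoints lie together in some bag; and for every vertex, the bags containing it form a connected subtree. Here vertex 3 appears in no bag, so the decomposition is invalid.

No — vertex 3 appears in no bag.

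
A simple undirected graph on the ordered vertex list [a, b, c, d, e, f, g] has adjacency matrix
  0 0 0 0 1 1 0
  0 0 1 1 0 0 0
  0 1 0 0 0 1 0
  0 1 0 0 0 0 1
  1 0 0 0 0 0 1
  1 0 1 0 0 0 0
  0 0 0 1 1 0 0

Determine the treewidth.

2

A width-2 tree decomposition is:
Bags: B1 = {a, e, g}  B2 = {a, d, g}  B3 = {a, b, d}  B4 = {a, b, c}  B5 = {a, c, f}
Tree: B1–B2, B2–B3, B3–B4, B4–B5
Every bag has size at most 3, so the width is 3 − 1 = 2 and tw(G) ≤ 2. The edges a–e–g–d–b–c–f–a form a cycle, so G is not a tree and its treewidth is at least 2. Therefore the treewidth is 2.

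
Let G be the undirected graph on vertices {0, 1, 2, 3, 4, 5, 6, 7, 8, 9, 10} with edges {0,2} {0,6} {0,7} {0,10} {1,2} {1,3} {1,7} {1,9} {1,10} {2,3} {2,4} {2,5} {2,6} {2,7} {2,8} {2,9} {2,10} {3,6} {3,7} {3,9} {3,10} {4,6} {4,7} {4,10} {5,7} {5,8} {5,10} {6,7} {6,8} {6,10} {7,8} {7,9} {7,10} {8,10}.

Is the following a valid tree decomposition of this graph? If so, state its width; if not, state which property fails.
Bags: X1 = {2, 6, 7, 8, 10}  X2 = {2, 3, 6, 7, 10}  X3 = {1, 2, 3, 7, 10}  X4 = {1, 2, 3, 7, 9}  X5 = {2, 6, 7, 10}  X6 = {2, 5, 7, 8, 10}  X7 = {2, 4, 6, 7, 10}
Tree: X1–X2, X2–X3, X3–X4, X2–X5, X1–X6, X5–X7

No — vertex 0 appears in no bag.

A tree decomposition must satisfy three properties: every vertex lies in some bag; for every edge, both endpoints lie together in some bag; and for every vertex, the bags containing it form a connected subtree. Here vertex 0 appears in no bag, so the decomposition is invalid.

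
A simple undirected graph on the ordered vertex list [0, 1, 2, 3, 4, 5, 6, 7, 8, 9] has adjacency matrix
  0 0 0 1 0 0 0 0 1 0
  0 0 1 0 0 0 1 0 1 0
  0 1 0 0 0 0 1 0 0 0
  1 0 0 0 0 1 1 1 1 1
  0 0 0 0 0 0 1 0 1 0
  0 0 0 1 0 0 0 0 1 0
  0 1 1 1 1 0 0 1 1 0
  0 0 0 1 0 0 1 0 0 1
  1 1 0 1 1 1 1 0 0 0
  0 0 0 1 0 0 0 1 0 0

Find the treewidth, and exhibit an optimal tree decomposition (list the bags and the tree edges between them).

Treewidth 2.
One such decomposition:
Bags: B1 = {3, 6, 7}  B2 = {3, 6, 8}  B3 = {3, 5, 8}  B4 = {1, 6, 8}  B5 = {4, 6, 8}  B6 = {1, 2, 6}  B7 = {3, 7, 9}  B8 = {0, 3, 8}
Tree: B1–B2, B2–B3, B2–B4, B2–B5, B4–B6, B1–B7, B2–B8

Each bag holds 3 vertices, so the decomposition has width 2, which upper-bounds the treewidth. For the lower bound, the 3 vertices {1, 6, 8} are pairwise adjacent, and any tree decomposition puts a clique entirely inside one bag — forcing width ≥ 2. The upper and lower bounds meet at 2, so that is the treewidth.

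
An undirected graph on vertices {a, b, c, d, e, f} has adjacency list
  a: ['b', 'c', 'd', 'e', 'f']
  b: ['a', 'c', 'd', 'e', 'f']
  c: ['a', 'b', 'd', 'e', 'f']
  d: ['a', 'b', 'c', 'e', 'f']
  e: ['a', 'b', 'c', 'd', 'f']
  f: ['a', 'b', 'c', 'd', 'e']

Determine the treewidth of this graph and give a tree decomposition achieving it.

With just one bag of size 6, the width is 6 − 1 = 5, so tw(G) ≤ 5. For the lower bound, the 6 vertices {a, b, c, d, e, f} are pairwise adjacent, and any tree decomposition puts a clique entirely inside one bag — forcing width ≥ 5. Hence tw(G) = 5 exactly.

Treewidth 5.
One optimal decomposition is:
Bags: B1 = {a, b, c, d, e, f}
Tree: (single bag)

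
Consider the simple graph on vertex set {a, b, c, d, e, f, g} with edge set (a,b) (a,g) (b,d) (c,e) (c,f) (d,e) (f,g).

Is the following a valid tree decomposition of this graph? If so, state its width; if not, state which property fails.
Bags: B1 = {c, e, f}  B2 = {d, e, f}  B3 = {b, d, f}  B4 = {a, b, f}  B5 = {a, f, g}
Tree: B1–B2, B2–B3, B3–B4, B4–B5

Yes; width 2.

Checking the three conditions: (i) the bags cover all of {a, b, c, d, e, f, g}; (ii) for each edge, some bag contains both endpoints; (iii) the bags containing any fixed vertex form a subtree. All hold, so the decomposition is valid with width 3 − 1 = 2.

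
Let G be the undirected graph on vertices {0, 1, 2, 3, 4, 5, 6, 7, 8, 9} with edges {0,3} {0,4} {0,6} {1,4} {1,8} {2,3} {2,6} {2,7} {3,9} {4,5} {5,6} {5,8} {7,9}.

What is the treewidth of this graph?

2

A width-2 tree decomposition is:
Bags: B1 = {3, 7, 9}  B2 = {2, 3, 7}  B3 = {0, 2, 3}  B4 = {0, 2, 6}  B5 = {0, 4, 6}  B6 = {4, 5, 6}  B7 = {1, 4, 5}  B8 = {1, 5, 8}
Tree: B1–B2, B2–B3, B3–B4, B4–B5, B5–B6, B6–B7, B7–B8
The largest bag has 3 vertices, giving width 2; this decomposition certifies tw(G) ≤ 2. For the lower bound, G contains the cycle 9–7–2–3–9, so G is not a forest; only forests have treewidth ≤ 1, hence tw(G) ≥ 2. Combining the bounds, tw(G) = 2.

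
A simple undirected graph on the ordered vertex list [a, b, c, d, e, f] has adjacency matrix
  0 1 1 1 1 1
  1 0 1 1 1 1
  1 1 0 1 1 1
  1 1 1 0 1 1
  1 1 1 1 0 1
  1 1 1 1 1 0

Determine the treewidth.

A width-5 tree decomposition is:
Bags: B1 = {a, b, c, d, e, f}
Tree: (single bag)
With just one bag of size 6, the width is 6 − 1 = 5, so tw(G) ≤ 5. For the lower bound, the 6 vertices {a, b, c, d, e, f} are pairwise adjacent, and any tree decomposition puts a clique entirely inside one bag — forcing width ≥ 5. Therefore the treewidth is 5.

5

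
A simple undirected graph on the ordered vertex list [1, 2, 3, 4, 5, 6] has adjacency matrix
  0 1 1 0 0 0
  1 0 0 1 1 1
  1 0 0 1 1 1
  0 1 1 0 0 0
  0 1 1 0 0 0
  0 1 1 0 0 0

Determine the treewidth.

A width-2 tree decomposition is:
Bags: B1 = {1, 2, 3}  B2 = {2, 3, 5}  B3 = {2, 3, 4}  B4 = {2, 3, 6}
Tree: B1–B2, B2–B3, B3–B4
The largest bag has 3 vertices, giving width 2; this decomposition certifies tw(G) ≤ 2. The edges 2–1–3–5–2 form a cycle, so G is not a tree and its treewidth is at least 2. Therefore the treewidth is 2.

2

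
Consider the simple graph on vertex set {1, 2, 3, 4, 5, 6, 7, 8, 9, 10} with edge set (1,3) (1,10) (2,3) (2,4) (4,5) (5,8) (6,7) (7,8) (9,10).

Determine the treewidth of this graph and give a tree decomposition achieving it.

Treewidth 1.
One such decomposition:
Bags: B1 = {9, 10}  B2 = {1, 10}  B3 = {1, 3}  B4 = {2, 3}  B5 = {2, 4}  B6 = {4, 5}  B7 = {5, 8}  B8 = {7, 8}  B9 = {6, 7}
Tree: B1–B2, B2–B3, B3–B4, B4–B5, B5–B6, B6–B7, B7–B8, B8–B9

Each bag holds 2 vertices, so the decomposition has width 1, which upper-bounds the treewidth. Since G has at least one edge (e.g. 9–10), it is not an edgeless graph, so tw(G) ≥ 1. Therefore the treewidth is 1.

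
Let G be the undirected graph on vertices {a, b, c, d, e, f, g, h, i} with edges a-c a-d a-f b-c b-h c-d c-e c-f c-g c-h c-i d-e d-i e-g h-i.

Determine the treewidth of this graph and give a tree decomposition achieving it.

Treewidth 2.
One optimal decomposition is:
Bags: B1 = {a, c, d}  B2 = {a, c, f}  B3 = {c, d, i}  B4 = {c, d, e}  B5 = {c, e, g}  B6 = {c, h, i}  B7 = {b, c, h}
Tree: B1–B2, B1–B3, B1–B4, B4–B5, B3–B6, B6–B7

Every bag has size at most 3, so the width is 3 − 1 = 2 and tw(G) ≤ 2. For the lower bound, the 3 vertices {c, d, e} are pairwise adjacent, and any tree decomposition puts a clique entirely inside one bag — forcing width ≥ 2. Therefore the treewidth is 2.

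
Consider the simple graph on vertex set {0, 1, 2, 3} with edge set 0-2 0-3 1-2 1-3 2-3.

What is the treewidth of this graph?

A width-2 tree decomposition is:
Bags: B1 = {0, 2, 3}  B2 = {1, 2, 3}
Tree: B1–B2
Every bag has size at most 3, so the width is 3 − 1 = 2 and tw(G) ≤ 2. Conversely, {0, 2, 3} is a clique of size 3, and the vertices of any clique must share a bag in every tree decomposition; so some bag has ≥ 3 vertices and tw(G) ≥ 2. Hence tw(G) = 2 exactly.

2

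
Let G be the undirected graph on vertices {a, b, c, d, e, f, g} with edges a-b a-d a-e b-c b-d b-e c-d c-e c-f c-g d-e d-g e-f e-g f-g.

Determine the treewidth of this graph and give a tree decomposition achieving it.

The largest bag has 4 vertices, giving width 3; this decomposition certifies tw(G) ≤ 3. On the other hand G contains the 4-clique {c, d, e, g}. A clique must lie in a single bag of any decomposition, so no decomposition can have width below 3. Combining the bounds, tw(G) = 3.

Treewidth 3.
One optimal decomposition is:
Bags: B1 = {c, e, f, g}  B2 = {c, d, e, g}  B3 = {b, c, d, e}  B4 = {a, b, d, e}
Tree: B1–B2, B2–B3, B3–B4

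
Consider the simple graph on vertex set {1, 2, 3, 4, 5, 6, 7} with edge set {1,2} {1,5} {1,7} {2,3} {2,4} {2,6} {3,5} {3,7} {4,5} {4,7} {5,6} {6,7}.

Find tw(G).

A width-3 tree decomposition is:
Bags: B1 = {2, 5, 6, 7}  B2 = {2, 4, 5, 7}  B3 = {1, 2, 5, 7}  B4 = {2, 3, 5, 7}
Tree: B1–B2, B2–B3, B3–B4
Every bag has size at most 4, so the width is 4 − 1 = 3 and tw(G) ≤ 3. For the lower bound: the 4 vertex sets {5,6}, {4,7}, {2}, {1} are disjoint, each induces a connected subgraph, and every pair is joined by at least one edge of G. Contracting each set to a single vertex therefore yields K_{4} as a minor, and since treewidth is minor-monotone, tw(G) ≥ tw(K_{4}) = 3. Combining the bounds, tw(G) = 3.

3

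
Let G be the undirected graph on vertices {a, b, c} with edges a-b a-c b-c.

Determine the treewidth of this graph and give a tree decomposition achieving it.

Treewidth 2.
One such decomposition:
Bags: B1 = {a, b, c}
Tree: (single bag)

A single bag containing all 3 vertices is trivially a valid decomposition of width 2. For the lower bound, the 3 vertices {a, b, c} are pairwise adjacent, and any tree decomposition puts a clique entirely inside one bag — forcing width ≥ 2. Therefore the treewidth is 2.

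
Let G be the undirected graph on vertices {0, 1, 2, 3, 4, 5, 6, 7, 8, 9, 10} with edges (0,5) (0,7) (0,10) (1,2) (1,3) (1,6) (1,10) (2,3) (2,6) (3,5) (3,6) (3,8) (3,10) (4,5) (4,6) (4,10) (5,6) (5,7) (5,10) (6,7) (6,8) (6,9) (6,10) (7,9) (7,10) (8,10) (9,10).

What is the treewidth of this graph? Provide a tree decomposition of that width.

Each bag holds 4 vertices, so the decomposition has width 3, which upper-bounds the treewidth. Conversely, {0, 5, 7, 10} is a clique of size 4, and the vertices of any clique must share a bag in every tree decomposition; so some bag has ≥ 4 vertices and tw(G) ≥ 3. Combining the bounds, tw(G) = 3.

Treewidth 3.
One such decomposition:
Bags: B1 = {3, 5, 6, 10}  B2 = {5, 6, 7, 10}  B3 = {6, 7, 9, 10}  B4 = {4, 5, 6, 10}  B5 = {3, 6, 8, 10}  B6 = {1, 3, 6, 10}  B7 = {1, 2, 3, 6}  B8 = {0, 5, 7, 10}
Tree: B1–B2, B2–B3, B1–B4, B1–B5, B1–B6, B6–B7, B2–B8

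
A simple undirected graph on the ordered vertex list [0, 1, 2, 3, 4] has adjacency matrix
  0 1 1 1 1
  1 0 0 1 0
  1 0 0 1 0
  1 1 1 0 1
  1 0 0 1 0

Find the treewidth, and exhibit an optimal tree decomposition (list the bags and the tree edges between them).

Every bag has size at most 3, so the width is 3 − 1 = 2 and tw(G) ≤ 2. Conversely, {0, 1, 3} is a clique of size 3, and the vertices of any clique must share a bag in every tree decomposition; so some bag has ≥ 3 vertices and tw(G) ≥ 2. Combining the bounds, tw(G) = 2.

Treewidth 2.
Bags: B1 = {0, 3, 4}  B2 = {0, 1, 3}  B3 = {0, 2, 3}
Tree: B1–B2, B2–B3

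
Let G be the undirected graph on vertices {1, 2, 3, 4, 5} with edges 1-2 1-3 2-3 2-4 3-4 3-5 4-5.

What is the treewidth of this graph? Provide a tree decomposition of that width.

Every bag has size at most 3, so the width is 3 − 1 = 2 and tw(G) ≤ 2. For the lower bound, the 3 vertices {1, 2, 3} are pairwise adjacent, and any tree decomposition puts a clique entirely inside one bag — forcing width ≥ 2. Combining the bounds, tw(G) = 2.

Treewidth 2.
One such decomposition:
Bags: B1 = {1, 2, 3}  B2 = {2, 3, 4}  B3 = {3, 4, 5}
Tree: B1–B2, B2–B3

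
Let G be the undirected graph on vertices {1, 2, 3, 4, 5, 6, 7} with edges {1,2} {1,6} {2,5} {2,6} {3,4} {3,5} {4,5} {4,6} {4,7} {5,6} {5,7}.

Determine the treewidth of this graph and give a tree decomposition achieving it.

The largest bag has 3 vertices, giving width 2; this decomposition certifies tw(G) ≤ 2. On the other hand G contains the 3-clique {1, 2, 6}. A clique must lie in a single bag of any decomposition, so no decomposition can have width below 2. Therefore the treewidth is 2.

Treewidth 2.
One such decomposition:
Bags: B1 = {4, 5, 7}  B2 = {4, 5, 6}  B3 = {2, 5, 6}  B4 = {1, 2, 6}  B5 = {3, 4, 5}
Tree: B1–B2, B2–B3, B3–B4, B1–B5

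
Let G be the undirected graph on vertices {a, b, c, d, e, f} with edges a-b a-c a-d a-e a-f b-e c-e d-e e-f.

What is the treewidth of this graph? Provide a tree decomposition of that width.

Treewidth 2.
One such decomposition:
Bags: B1 = {a, d, e}  B2 = {a, c, e}  B3 = {a, b, e}  B4 = {a, e, f}
Tree: B1–B2, B1–B3, B3–B4

Each bag holds 3 vertices, so the decomposition has width 2, which upper-bounds the treewidth. On the other hand G contains the 3-clique {a, d, e}. A clique must lie in a single bag of any decomposition, so no decomposition can have width below 2. Combining the bounds, tw(G) = 2.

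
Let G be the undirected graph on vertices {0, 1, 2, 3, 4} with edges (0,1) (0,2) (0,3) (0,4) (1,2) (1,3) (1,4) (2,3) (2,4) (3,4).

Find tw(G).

A width-4 tree decomposition is:
Bags: B1 = {0, 1, 2, 3, 4}
Tree: (single bag)
With just one bag of size 5, the width is 5 − 1 = 4, so tw(G) ≤ 4. Conversely, {0, 1, 2, 3, 4} is a clique of size 5, and the vertices of any clique must share a bag in every tree decomposition; so some bag has ≥ 5 vertices and tw(G) ≥ 4. Therefore the treewidth is 4.

4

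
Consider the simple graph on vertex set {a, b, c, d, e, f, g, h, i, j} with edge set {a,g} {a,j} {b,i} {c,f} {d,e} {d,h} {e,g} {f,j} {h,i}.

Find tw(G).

A width-1 tree decomposition is:
Bags: B1 = {c, f}  B2 = {f, j}  B3 = {a, j}  B4 = {a, g}  B5 = {e, g}  B6 = {d, e}  B7 = {d, h}  B8 = {h, i}  B9 = {b, i}
Tree: B1–B2, B2–B3, B3–B4, B4–B5, B5–B6, B6–B7, B7–B8, B8–B9
Each bag holds 2 vertices, so the decomposition has width 1, which upper-bounds the treewidth. Since G has at least one edge (e.g. c–f), it is not an edgeless graph, so tw(G) ≥ 1. The upper and lower bounds meet at 1, so that is the treewidth.

1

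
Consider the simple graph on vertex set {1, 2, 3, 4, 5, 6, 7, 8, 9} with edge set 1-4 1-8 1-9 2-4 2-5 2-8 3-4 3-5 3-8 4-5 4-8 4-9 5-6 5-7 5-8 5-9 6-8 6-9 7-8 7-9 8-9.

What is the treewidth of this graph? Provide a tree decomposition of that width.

The largest bag has 4 vertices, giving width 3; this decomposition certifies tw(G) ≤ 3. On the other hand G contains the 4-clique {1, 4, 8, 9}. A clique must lie in a single bag of any decomposition, so no decomposition can have width below 3. Combining the bounds, tw(G) = 3.

Treewidth 3.
One optimal decomposition is:
Bags: B1 = {3, 4, 5, 8}  B2 = {4, 5, 8, 9}  B3 = {1, 4, 8, 9}  B4 = {5, 7, 8, 9}  B5 = {5, 6, 8, 9}  B6 = {2, 4, 5, 8}
Tree: B1–B2, B2–B3, B2–B4, B2–B5, B1–B6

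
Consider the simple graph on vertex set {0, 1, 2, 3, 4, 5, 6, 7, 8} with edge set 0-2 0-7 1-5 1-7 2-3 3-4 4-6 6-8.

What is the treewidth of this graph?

A width-1 tree decomposition is:
Bags: B1 = {6, 8}  B2 = {4, 6}  B3 = {3, 4}  B4 = {2, 3}  B5 = {0, 2}  B6 = {0, 7}  B7 = {1, 7}  B8 = {1, 5}
Tree: B1–B2, B2–B3, B3–B4, B4–B5, B5–B6, B6–B7, B7–B8
The largest bag has 2 vertices, giving width 1; this decomposition certifies tw(G) ≤ 1. Any graph with an edge has treewidth ≥ 1, and G has the edge 8–6. Therefore the treewidth is 1.

1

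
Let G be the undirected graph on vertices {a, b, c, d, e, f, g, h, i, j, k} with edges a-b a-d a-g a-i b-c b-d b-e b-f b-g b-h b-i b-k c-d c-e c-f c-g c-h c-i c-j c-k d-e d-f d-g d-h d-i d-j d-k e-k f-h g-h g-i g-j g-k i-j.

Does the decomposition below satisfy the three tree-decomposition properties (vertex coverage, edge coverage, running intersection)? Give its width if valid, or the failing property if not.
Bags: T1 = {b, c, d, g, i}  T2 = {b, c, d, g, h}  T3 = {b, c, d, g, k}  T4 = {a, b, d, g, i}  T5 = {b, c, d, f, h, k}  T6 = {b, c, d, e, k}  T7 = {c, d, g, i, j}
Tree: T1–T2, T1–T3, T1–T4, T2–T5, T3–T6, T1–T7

A tree decomposition must satisfy three properties: every vertex lies in some bag; for every edge, both endpoints lie together in some bag; and for every vertex, the bags containing it form a connected subtree. Here bags containing vertex k are not connected in the tree, so the decomposition is invalid.

No — bags containing vertex k are not connected in the tree.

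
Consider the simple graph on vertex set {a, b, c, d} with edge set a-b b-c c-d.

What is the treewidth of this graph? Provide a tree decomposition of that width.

Treewidth 1.
One such decomposition:
Bags: B1 = {c, d}  B2 = {b, c}  B3 = {a, b}
Tree: B1–B2, B2–B3

Every bag has size at most 2, so the width is 2 − 1 = 1 and tw(G) ≤ 1. Since G has at least one edge (e.g. d–c), it is not an edgeless graph, so tw(G) ≥ 1. The upper and lower bounds meet at 1, so that is the treewidth.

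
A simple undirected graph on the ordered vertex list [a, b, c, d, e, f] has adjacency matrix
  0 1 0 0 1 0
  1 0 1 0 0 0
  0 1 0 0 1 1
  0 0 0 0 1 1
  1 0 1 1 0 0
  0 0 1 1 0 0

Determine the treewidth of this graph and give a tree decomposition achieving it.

Each bag holds 3 vertices, so the decomposition has width 2, which upper-bounds the treewidth. For the lower bound, G contains the cycle b–a–e–c–b, so G is not a forest; only forests have treewidth ≤ 1, hence tw(G) ≥ 2. Therefore the treewidth is 2.

Treewidth 2.
One such decomposition:
Bags: B1 = {a, b, c}  B2 = {a, c, e}  B3 = {c, e, f}  B4 = {d, e, f}
Tree: B1–B2, B2–B3, B3–B4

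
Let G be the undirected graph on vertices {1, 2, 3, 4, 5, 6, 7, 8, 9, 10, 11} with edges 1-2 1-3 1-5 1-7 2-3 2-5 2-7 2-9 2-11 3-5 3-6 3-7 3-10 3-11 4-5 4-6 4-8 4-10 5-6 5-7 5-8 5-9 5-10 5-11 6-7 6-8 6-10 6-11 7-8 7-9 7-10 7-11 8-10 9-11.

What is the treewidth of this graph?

4

A width-4 tree decomposition is:
Bags: B1 = {3, 5, 6, 7, 11}  B2 = {3, 5, 6, 7, 10}  B3 = {2, 3, 5, 7, 11}  B4 = {5, 6, 7, 8, 10}  B5 = {2, 5, 7, 9, 11}  B6 = {4, 5, 6, 8, 10}  B7 = {1, 2, 3, 5, 7}
Tree: B1–B2, B1–B3, B2–B4, B3–B5, B4–B6, B3–B7
Every bag has size at most 5, so the width is 5 − 1 = 4 and tw(G) ≤ 4. For the lower bound, the 5 vertices {4, 5, 6, 8, 10} are pairwise adjacent, and any tree decomposition puts a clique entirely inside one bag — forcing width ≥ 4. Hence tw(G) = 4 exactly.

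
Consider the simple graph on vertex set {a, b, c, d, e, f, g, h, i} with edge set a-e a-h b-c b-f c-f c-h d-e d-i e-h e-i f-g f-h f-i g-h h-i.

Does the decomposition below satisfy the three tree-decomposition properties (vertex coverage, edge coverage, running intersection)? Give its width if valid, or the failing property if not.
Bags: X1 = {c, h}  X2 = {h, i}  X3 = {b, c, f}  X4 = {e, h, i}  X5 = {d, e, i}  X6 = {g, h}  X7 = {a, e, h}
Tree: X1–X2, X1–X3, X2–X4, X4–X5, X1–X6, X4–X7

A tree decomposition must satisfy three properties: every vertex lies in some bag; for every edge, both endpoints lie together in some bag; and for every vertex, the bags containing it form a connected subtree. Here edge (f,h) lies in no bag, so the decomposition is invalid.

No — edge (f,h) lies in no bag.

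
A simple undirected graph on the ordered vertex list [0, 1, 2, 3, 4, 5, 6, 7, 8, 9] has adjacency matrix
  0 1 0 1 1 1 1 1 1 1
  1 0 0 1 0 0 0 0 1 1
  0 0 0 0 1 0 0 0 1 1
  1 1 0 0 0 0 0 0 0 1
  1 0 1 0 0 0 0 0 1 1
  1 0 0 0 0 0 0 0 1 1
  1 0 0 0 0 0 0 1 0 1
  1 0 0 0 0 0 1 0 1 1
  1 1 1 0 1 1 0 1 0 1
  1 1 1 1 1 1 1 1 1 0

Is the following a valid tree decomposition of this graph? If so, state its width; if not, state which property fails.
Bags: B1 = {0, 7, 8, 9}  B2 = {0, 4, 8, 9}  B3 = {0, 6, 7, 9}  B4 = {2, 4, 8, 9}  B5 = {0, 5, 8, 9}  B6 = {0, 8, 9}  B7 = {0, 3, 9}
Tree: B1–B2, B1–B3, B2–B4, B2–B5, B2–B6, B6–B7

No — vertex 1 appears in no bag.

A tree decomposition must satisfy three properties: every vertex lies in some bag; for every edge, both endpoints lie together in some bag; and for every vertex, the bags containing it form a connected subtree. Here vertex 1 appears in no bag, so the decomposition is invalid.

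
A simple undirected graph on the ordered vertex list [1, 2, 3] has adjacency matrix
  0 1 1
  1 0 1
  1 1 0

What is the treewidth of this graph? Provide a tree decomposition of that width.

A single bag containing all 3 vertices is trivially a valid decomposition of width 2. For the lower bound, the 3 vertices {1, 2, 3} are pairwise adjacent, and any tree decomposition puts a clique entirely inside one bag — forcing width ≥ 2. Therefore the treewidth is 2.

Treewidth 2.
Bags: B1 = {1, 2, 3}
Tree: (single bag)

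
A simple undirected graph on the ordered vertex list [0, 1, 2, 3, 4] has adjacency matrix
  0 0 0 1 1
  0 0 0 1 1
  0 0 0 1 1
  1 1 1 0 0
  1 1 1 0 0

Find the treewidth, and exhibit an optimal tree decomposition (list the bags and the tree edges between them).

Treewidth 2.
One such decomposition:
Bags: B1 = {2, 3, 4}  B2 = {1, 3, 4}  B3 = {0, 3, 4}
Tree: B1–B2, B2–B3

Every bag has size at most 3, so the width is 3 − 1 = 2 and tw(G) ≤ 2. Since 2–4–1–3–2 is a cycle in G, G is not acyclic. Forests are exactly the graphs of treewidth ≤ 1, so tw(G) ≥ 2. Combining the bounds, tw(G) = 2.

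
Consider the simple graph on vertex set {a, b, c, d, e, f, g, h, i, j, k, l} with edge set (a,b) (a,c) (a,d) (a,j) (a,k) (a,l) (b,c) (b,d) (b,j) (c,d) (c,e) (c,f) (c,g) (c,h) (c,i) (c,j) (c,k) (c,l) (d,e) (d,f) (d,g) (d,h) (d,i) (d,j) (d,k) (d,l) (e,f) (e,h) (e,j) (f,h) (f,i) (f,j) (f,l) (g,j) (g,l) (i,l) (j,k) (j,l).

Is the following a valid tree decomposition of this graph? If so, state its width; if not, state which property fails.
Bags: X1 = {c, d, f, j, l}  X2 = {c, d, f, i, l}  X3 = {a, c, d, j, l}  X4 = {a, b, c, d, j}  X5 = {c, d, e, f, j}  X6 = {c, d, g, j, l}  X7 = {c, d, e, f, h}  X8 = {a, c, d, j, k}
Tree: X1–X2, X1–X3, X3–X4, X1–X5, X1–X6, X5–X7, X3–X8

Yes; width 4.

Vertex coverage: the bags together contain {a, b, c, d, e, f, g, h, i, j, k, l}, the full vertex set. Edge coverage: each edge of G has both endpoints in at least one bag. Running intersection: for every vertex, the bags containing it form a connected subtree. All three properties hold, so this is a valid tree decomposition of width max|bag| − 1 = 4, and hence tw(G) ≤ 4.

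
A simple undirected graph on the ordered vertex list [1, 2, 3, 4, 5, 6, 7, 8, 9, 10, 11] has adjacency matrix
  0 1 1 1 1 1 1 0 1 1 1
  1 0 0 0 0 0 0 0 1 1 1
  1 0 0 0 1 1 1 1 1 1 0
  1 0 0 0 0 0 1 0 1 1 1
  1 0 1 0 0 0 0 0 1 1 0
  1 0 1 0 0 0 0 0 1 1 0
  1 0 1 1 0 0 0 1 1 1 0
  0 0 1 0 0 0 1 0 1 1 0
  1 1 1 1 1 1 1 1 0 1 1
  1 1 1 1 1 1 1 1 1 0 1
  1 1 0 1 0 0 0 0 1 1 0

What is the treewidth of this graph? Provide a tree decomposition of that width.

Each bag holds 5 vertices, so the decomposition has width 4, which upper-bounds the treewidth. For the lower bound, the 5 vertices {3, 7, 8, 9, 10} are pairwise adjacent, and any tree decomposition puts a clique entirely inside one bag — forcing width ≥ 4. The upper and lower bounds meet at 4, so that is the treewidth.

Treewidth 4.
Bags: B1 = {1, 4, 7, 9, 10}  B2 = {1, 3, 7, 9, 10}  B3 = {1, 4, 9, 10, 11}  B4 = {3, 7, 8, 9, 10}  B5 = {1, 3, 6, 9, 10}  B6 = {1, 3, 5, 9, 10}  B7 = {1, 2, 9, 10, 11}
Tree: B1–B2, B1–B3, B2–B4, B2–B5, B5–B6, B3–B7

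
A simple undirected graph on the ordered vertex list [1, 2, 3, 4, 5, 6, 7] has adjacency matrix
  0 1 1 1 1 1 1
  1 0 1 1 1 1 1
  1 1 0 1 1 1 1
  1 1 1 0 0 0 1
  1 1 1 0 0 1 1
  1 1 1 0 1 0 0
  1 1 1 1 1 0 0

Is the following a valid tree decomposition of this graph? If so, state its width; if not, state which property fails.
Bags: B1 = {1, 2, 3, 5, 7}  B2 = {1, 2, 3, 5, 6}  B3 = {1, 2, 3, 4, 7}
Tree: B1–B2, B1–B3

Yes; width 4.

Checking the three conditions: (i) the bags cover all of {1, 2, 3, 4, 5, 6, 7}; (ii) for each edge, some bag contains both endpoints; (iii) the bags containing any fixed vertex form a subtree. All hold, so the decomposition is valid with width 5 − 1 = 4.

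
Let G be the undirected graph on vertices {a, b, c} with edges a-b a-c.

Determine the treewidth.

A width-1 tree decomposition is:
Bags: B1 = {a, c}  B2 = {a, b}
Tree: B1–B2
The largest bag has 2 vertices, giving width 1; this decomposition certifies tw(G) ≤ 1. Since G has at least one edge (e.g. a–c), it is not an edgeless graph, so tw(G) ≥ 1. Hence tw(G) = 1 exactly.

1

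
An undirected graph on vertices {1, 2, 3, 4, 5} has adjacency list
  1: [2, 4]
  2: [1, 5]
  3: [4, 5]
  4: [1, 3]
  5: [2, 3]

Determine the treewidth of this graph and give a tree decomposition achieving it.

Treewidth 2.
One optimal decomposition is:
Bags: B1 = {2, 3, 5}  B2 = {2, 3, 4}  B3 = {1, 2, 4}
Tree: B1–B2, B2–B3

The largest bag has 3 vertices, giving width 2; this decomposition certifies tw(G) ≤ 2. For the lower bound, G contains the cycle 2–5–3–4–1–2, so G is not a forest; only forests have treewidth ≤ 1, hence tw(G) ≥ 2. Hence tw(G) = 2 exactly.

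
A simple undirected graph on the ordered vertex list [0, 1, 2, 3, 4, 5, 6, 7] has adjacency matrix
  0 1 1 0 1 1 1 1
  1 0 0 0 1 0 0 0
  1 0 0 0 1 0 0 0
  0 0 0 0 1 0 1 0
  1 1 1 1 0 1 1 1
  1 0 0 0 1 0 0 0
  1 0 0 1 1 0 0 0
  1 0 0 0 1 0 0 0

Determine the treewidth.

A width-2 tree decomposition is:
Bags: B1 = {0, 2, 4}  B2 = {0, 4, 6}  B3 = {0, 4, 7}  B4 = {0, 4, 5}  B5 = {3, 4, 6}  B6 = {0, 1, 4}
Tree: B1–B2, B1–B3, B3–B4, B2–B5, B4–B6
The largest bag has 3 vertices, giving width 2; this decomposition certifies tw(G) ≤ 2. Conversely, {0, 1, 4} is a clique of size 3, and the vertices of any clique must share a bag in every tree decomposition; so some bag has ≥ 3 vertices and tw(G) ≥ 2. Therefore the treewidth is 2.

2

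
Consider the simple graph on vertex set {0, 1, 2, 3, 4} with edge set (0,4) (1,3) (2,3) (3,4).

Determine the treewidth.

1

A width-1 tree decomposition is:
Bags: B1 = {1, 3}  B2 = {3, 4}  B3 = {2, 3}  B4 = {0, 4}
Tree: B1–B2, B2–B3, B2–B4
Every bag has size at most 2, so the width is 2 − 1 = 1 and tw(G) ≤ 1. Since G has at least one edge (e.g. 3–1), it is not an edgeless graph, so tw(G) ≥ 1. Combining the bounds, tw(G) = 1.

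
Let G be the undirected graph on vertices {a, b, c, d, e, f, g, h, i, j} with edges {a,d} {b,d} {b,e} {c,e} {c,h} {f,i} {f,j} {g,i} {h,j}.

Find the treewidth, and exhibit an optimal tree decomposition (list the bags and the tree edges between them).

Treewidth 1.
One optimal decomposition is:
Bags: B1 = {a, d}  B2 = {b, d}  B3 = {b, e}  B4 = {c, e}  B5 = {c, h}  B6 = {h, j}  B7 = {f, j}  B8 = {f, i}  B9 = {g, i}
Tree: B1–B2, B2–B3, B3–B4, B4–B5, B5–B6, B6–B7, B7–B8, B8–B9

The largest bag has 2 vertices, giving width 1; this decomposition certifies tw(G) ≤ 1. G has an edge, so its treewidth is at least 1. Therefore the treewidth is 1.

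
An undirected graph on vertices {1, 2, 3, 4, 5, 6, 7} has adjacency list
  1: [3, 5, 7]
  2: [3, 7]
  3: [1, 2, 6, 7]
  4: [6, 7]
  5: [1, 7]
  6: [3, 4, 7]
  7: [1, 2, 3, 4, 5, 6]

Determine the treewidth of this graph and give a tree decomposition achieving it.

Treewidth 2.
One such decomposition:
Bags: B1 = {3, 6, 7}  B2 = {2, 3, 7}  B3 = {4, 6, 7}  B4 = {1, 3, 7}  B5 = {1, 5, 7}
Tree: B1–B2, B1–B3, B2–B4, B4–B5

Every bag has size at most 3, so the width is 3 − 1 = 2 and tw(G) ≤ 2. On the other hand G contains the 3-clique {1, 3, 7}. A clique must lie in a single bag of any decomposition, so no decomposition can have width below 2. Combining the bounds, tw(G) = 2.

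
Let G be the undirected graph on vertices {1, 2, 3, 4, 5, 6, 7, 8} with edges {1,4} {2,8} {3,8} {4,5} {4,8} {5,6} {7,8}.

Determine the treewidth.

1

A width-1 tree decomposition is:
Bags: B1 = {2, 8}  B2 = {3, 8}  B3 = {4, 8}  B4 = {4, 5}  B5 = {7, 8}  B6 = {1, 4}  B7 = {5, 6}
Tree: B1–B2, B1–B3, B3–B4, B2–B5, B4–B6, B4–B7
Every bag has size at most 2, so the width is 2 − 1 = 1 and tw(G) ≤ 1. G has an edge, so its treewidth is at least 1. The upper and lower bounds meet at 1, so that is the treewidth.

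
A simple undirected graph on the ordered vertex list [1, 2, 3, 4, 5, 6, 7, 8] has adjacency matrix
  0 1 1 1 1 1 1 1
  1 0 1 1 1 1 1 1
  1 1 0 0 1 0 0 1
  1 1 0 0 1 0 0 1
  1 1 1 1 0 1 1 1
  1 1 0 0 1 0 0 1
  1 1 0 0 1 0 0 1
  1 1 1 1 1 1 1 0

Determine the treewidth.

4

A width-4 tree decomposition is:
Bags: B1 = {1, 2, 5, 6, 8}  B2 = {1, 2, 4, 5, 8}  B3 = {1, 2, 3, 5, 8}  B4 = {1, 2, 5, 7, 8}
Tree: B1–B2, B2–B3, B2–B4
The largest bag has 5 vertices, giving width 4; this decomposition certifies tw(G) ≤ 4. On the other hand G contains the 5-clique {1, 2, 3, 5, 8}. A clique must lie in a single bag of any decomposition, so no decomposition can have width below 4. Therefore the treewidth is 4.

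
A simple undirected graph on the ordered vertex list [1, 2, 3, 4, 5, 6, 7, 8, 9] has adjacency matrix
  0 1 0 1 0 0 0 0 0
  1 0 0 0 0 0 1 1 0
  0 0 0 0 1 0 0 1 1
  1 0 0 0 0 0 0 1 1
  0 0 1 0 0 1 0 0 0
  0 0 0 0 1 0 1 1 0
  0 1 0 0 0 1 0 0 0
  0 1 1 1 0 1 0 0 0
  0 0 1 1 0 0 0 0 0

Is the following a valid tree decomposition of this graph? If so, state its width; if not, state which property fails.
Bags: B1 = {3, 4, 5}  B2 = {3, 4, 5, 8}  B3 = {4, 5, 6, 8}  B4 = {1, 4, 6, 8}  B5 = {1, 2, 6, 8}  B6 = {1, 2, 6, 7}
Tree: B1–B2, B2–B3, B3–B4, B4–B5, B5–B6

No — vertex 9 appears in no bag.

A tree decomposition must satisfy three properties: every vertex lies in some bag; for every edge, both endpoints lie together in some bag; and for every vertex, the bags containing it form a connected subtree. Here vertex 9 appears in no bag, so the decomposition is invalid.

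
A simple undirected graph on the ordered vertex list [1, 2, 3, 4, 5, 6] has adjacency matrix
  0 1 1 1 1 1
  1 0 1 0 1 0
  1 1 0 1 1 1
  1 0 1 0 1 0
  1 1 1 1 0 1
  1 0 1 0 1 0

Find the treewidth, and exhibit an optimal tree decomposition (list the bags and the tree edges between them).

Every bag has size at most 4, so the width is 4 − 1 = 3 and tw(G) ≤ 3. Conversely, {1, 2, 3, 5} is a clique of size 4, and the vertices of any clique must share a bag in every tree decomposition; so some bag has ≥ 4 vertices and tw(G) ≥ 3. The upper and lower bounds meet at 3, so that is the treewidth.

Treewidth 3.
Bags: B1 = {1, 2, 3, 5}  B2 = {1, 3, 5, 6}  B3 = {1, 3, 4, 5}
Tree: B1–B2, B1–B3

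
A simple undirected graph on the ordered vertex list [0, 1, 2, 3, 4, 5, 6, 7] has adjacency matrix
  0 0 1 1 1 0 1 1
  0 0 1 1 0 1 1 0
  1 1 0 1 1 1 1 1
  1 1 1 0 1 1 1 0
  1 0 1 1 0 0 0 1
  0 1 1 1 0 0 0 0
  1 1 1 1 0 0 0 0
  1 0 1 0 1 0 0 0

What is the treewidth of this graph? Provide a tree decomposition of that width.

Treewidth 3.
Bags: B1 = {0, 2, 3, 4}  B2 = {0, 2, 3, 6}  B3 = {1, 2, 3, 6}  B4 = {1, 2, 3, 5}  B5 = {0, 2, 4, 7}
Tree: B1–B2, B2–B3, B3–B4, B1–B5

The largest bag has 4 vertices, giving width 3; this decomposition certifies tw(G) ≤ 3. For the lower bound, the 4 vertices {0, 2, 3, 4} are pairwise adjacent, and any tree decomposition puts a clique entirely inside one bag — forcing width ≥ 3. Therefore the treewidth is 3.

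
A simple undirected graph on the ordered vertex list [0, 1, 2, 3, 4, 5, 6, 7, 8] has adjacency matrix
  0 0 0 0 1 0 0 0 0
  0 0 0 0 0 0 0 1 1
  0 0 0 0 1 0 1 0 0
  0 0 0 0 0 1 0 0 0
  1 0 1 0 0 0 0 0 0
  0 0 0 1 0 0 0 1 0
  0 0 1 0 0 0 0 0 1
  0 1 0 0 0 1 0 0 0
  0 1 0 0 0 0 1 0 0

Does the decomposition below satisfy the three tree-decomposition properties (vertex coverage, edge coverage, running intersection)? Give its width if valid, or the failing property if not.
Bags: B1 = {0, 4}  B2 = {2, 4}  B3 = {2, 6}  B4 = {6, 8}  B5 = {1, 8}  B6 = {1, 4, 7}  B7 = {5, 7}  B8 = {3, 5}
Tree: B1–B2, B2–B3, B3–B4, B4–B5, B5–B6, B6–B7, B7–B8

No — bags containing vertex 4 are not connected in the tree.

A tree decomposition must satisfy three properties: every vertex lies in some bag; for every edge, both endpoints lie together in some bag; and for every vertex, the bags containing it form a connected subtree. Here bags containing vertex 4 are not connected in the tree, so the decomposition is invalid.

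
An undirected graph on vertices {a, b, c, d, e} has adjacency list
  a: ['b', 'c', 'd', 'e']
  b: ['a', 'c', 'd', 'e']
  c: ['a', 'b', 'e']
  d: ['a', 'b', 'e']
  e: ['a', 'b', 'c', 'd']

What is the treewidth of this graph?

3

A width-3 tree decomposition is:
Bags: B1 = {a, b, c, e}  B2 = {a, b, d, e}
Tree: B1–B2
Every bag has size at most 4, so the width is 4 − 1 = 3 and tw(G) ≤ 3. Conversely, {a, b, d, e} is a clique of size 4, and the vertices of any clique must share a bag in every tree decomposition; so some bag has ≥ 4 vertices and tw(G) ≥ 3. Hence tw(G) = 3 exactly.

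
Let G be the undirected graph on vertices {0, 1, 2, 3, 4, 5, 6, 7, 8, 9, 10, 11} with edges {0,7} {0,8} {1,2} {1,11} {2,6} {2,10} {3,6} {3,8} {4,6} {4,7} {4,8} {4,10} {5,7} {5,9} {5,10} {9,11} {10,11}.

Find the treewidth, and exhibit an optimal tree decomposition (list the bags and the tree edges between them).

The largest bag has 4 vertices, giving width 3; this decomposition certifies tw(G) ≤ 3. For the lower bound: the 4 vertex sets {0,3,8}, {6}, {4}, {2,5,7,10} are disjoint, each induces a connected subgraph, and every pair is joined by at least one edge of G. Contracting each set to a single vertex therefore yields K_{4} as a minor, and since treewidth is minor-monotone, tw(G) ≥ tw(K_{4}) = 3. Combining the bounds, tw(G) = 3.

Treewidth 3.
One such decomposition:
Bags: B1 = {0, 3, 6, 8}  B2 = {0, 4, 6, 8}  B3 = {0, 4, 6, 7}  B4 = {2, 4, 6, 7}  B5 = {2, 4, 7, 10}  B6 = {2, 5, 7, 10}  B7 = {1, 2, 5, 10}  B8 = {1, 5, 10, 11}  B9 = {1, 5, 9, 11}
Tree: B1–B2, B2–B3, B3–B4, B4–B5, B5–B6, B6–B7, B7–B8, B8–B9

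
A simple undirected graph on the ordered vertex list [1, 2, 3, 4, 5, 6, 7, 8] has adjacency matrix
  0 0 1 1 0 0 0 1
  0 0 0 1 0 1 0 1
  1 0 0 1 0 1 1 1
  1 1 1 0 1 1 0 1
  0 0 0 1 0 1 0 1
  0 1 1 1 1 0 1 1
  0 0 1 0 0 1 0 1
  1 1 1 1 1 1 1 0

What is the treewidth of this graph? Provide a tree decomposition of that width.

Every bag has size at most 4, so the width is 4 − 1 = 3 and tw(G) ≤ 3. For the lower bound, the 4 vertices {1, 3, 4, 8} are pairwise adjacent, and any tree decomposition puts a clique entirely inside one bag — forcing width ≥ 3. Therefore the treewidth is 3.

Treewidth 3.
Bags: B1 = {4, 5, 6, 8}  B2 = {3, 4, 6, 8}  B3 = {1, 3, 4, 8}  B4 = {3, 6, 7, 8}  B5 = {2, 4, 6, 8}
Tree: B1–B2, B2–B3, B2–B4, B1–B5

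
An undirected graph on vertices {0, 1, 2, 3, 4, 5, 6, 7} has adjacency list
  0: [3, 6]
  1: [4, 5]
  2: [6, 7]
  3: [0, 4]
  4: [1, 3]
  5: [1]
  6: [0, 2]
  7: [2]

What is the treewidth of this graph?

A width-1 tree decomposition is:
Bags: B1 = {1, 5}  B2 = {1, 4}  B3 = {3, 4}  B4 = {0, 3}  B5 = {0, 6}  B6 = {2, 6}  B7 = {2, 7}
Tree: B1–B2, B2–B3, B3–B4, B4–B5, B5–B6, B6–B7
Each bag holds 2 vertices, so the decomposition has width 1, which upper-bounds the treewidth. G has an edge, so its treewidth is at least 1. Combining the bounds, tw(G) = 1.

1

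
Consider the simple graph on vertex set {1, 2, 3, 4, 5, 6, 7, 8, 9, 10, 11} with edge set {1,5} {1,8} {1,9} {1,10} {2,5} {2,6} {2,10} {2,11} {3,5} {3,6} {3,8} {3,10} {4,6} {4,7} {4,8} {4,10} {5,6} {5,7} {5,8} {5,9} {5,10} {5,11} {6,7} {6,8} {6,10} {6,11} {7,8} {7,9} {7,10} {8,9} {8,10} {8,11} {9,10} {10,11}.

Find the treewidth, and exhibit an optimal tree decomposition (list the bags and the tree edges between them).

Treewidth 4.
Bags: B1 = {1, 5, 8, 9, 10}  B2 = {5, 7, 8, 9, 10}  B3 = {5, 6, 7, 8, 10}  B4 = {5, 6, 8, 10, 11}  B5 = {4, 6, 7, 8, 10}  B6 = {3, 5, 6, 8, 10}  B7 = {2, 5, 6, 10, 11}
Tree: B1–B2, B2–B3, B3–B4, B3–B5, B4–B6, B4–B7

Each bag holds 5 vertices, so the decomposition has width 4, which upper-bounds the treewidth. On the other hand G contains the 5-clique {4, 6, 7, 8, 10}. A clique must lie in a single bag of any decomposition, so no decomposition can have width below 4. Therefore the treewidth is 4.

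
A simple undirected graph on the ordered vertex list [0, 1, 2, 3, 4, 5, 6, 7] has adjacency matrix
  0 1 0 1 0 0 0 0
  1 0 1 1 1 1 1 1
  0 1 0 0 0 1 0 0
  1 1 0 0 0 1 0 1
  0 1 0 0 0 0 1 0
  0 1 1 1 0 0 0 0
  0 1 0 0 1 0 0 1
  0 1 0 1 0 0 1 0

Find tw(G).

A width-2 tree decomposition is:
Bags: B1 = {1, 6, 7}  B2 = {1, 3, 7}  B3 = {1, 3, 5}  B4 = {0, 1, 3}  B5 = {1, 4, 6}  B6 = {1, 2, 5}
Tree: B1–B2, B2–B3, B3–B4, B1–B5, B3–B6
The largest bag has 3 vertices, giving width 2; this decomposition certifies tw(G) ≤ 2. On the other hand G contains the 3-clique {1, 2, 5}. A clique must lie in a single bag of any decomposition, so no decomposition can have width below 2. The upper and lower bounds meet at 2, so that is the treewidth.

2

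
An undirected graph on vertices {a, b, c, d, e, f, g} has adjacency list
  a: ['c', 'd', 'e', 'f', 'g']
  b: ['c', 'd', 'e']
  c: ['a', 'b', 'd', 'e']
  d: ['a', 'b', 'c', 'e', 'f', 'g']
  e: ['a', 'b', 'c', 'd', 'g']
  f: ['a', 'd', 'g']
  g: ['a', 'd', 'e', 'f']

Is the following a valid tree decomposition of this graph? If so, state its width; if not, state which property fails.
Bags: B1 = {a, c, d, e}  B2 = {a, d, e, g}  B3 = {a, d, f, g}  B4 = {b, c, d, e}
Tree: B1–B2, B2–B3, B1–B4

Checking the three conditions: (i) the bags cover all of {a, b, c, d, e, f, g}; (ii) for each edge, some bag contains both endpoints; (iii) the bags containing any fixed vertex form a subtree. All hold, so the decomposition is valid with width 4 − 1 = 3.

Yes; width 3.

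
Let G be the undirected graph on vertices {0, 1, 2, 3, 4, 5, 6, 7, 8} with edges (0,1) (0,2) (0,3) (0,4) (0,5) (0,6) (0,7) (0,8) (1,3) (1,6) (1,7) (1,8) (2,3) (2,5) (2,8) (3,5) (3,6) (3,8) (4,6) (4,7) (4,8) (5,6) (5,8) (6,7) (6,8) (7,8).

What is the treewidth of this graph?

A width-4 tree decomposition is:
Bags: B1 = {0, 3, 5, 6, 8}  B2 = {0, 1, 3, 6, 8}  B3 = {0, 1, 6, 7, 8}  B4 = {0, 4, 6, 7, 8}  B5 = {0, 2, 3, 5, 8}
Tree: B1–B2, B2–B3, B3–B4, B1–B5
Every bag has size at most 5, so the width is 5 − 1 = 4 and tw(G) ≤ 4. On the other hand G contains the 5-clique {0, 2, 3, 5, 8}. A clique must lie in a single bag of any decomposition, so no decomposition can have width below 4. Combining the bounds, tw(G) = 4.

4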